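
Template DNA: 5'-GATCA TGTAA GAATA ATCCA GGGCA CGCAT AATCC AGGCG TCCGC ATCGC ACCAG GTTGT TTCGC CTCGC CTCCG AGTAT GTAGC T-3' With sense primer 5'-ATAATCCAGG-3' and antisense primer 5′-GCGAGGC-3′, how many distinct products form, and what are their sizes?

The forward primer ATAATCCAGG matches the top strand at positions 13–22, 29–38.
The reverse primer's reverse complement is GCCTCGC, matching at positions 64–70.
Each forward site pairs with the reverse site to give a product ending at position 70: sizes 58, 42 bp.

Two products: 58 bp, 42 bp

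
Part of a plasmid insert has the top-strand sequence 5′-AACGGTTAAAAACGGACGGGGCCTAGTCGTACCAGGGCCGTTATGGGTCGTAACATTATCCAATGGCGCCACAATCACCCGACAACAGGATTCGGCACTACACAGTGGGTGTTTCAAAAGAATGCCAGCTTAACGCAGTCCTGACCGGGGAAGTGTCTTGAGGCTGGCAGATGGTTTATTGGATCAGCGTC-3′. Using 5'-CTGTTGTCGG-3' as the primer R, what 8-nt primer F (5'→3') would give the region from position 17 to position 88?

The reverse primer's reverse complement CCGACAACAG matches the template at positions 79–88; the product starts at position 17.
The forward primer is identical to the top strand over positions 17–24: CGGGGCCT.

5'-CGGGGCCT-3'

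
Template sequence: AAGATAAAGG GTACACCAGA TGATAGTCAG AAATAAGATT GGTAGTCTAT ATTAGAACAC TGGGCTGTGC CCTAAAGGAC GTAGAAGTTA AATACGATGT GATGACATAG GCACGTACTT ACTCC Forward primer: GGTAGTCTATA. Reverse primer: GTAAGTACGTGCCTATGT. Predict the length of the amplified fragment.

82 bp

Forward primer GGTAGTCTATA is found on the top strand at positions 41–51.
The reverse primer's reverse complement is ACATAGGCACGTACTTAC, which matches the template at positions 105–122.
Amplicon spans positions 41–122: 82 bp.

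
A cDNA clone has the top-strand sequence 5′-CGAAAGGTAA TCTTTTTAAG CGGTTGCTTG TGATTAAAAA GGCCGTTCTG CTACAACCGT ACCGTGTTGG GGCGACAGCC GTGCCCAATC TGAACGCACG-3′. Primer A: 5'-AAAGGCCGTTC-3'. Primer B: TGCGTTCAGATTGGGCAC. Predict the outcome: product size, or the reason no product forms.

Primer A (AAAGGCCGTTC) matches the top strand at positions 38–48; it acts as a forward primer.
Primer B's reverse complement is GTGCCCAATCTGAACGCA, matching the top strand at positions 81–98; it acts as a reverse primer.
The 3' ends face each other across positions 38–98, giving a 61 bp product.

Yes — a 61 bp product.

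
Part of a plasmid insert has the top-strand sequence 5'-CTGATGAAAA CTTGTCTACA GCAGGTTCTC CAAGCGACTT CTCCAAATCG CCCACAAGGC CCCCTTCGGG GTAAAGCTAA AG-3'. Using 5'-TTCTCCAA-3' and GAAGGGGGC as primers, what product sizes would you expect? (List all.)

42 bp, 29 bp

The forward primer TTCTCCAA matches the top strand at positions 26–33, 39–46.
The reverse primer's reverse complement is GCCCCCTTC, matching at positions 59–67.
Each forward site pairs with the reverse site to give a product ending at position 67: sizes 42, 29 bp.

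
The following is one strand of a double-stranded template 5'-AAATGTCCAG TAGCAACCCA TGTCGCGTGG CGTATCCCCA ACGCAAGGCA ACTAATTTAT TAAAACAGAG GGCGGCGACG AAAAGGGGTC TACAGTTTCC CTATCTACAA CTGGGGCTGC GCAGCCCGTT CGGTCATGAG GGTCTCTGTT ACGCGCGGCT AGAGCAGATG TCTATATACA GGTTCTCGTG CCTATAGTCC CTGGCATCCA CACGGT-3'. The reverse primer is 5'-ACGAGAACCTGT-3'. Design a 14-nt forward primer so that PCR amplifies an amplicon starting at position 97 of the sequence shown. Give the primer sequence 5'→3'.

The reverse primer's reverse complement ACAGGTTCTCGT matches the template at positions 178–189; the product starts at position 97.
The forward primer is identical to the top strand over positions 97–110: TTCCCTATCTACAA.

5'-TTCCCTATCTACAA-3'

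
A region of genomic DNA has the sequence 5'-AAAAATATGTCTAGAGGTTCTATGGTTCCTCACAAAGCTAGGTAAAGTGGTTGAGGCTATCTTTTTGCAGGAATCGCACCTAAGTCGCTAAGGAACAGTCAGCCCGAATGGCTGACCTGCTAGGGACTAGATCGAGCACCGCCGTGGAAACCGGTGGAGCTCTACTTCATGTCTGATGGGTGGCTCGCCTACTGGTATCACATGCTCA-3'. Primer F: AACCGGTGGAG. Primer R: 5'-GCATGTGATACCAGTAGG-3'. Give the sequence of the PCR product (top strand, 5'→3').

Scanning the template, AACCGGTGGAG occurs at positions 149–159; this primer anneals to the bottom strand there with its 3' end pointing downstream.
The reverse primer's reverse complement is CCTACTGGTATCACATGC, which matches the template at positions 188–205.
The product is the template from position 149 through 205 (57 bp).

5'-AACCGGTGGAGCTCTACTTCATGTCTGATGGGTGGCTCGCCTACTGGTATCACATGC-3'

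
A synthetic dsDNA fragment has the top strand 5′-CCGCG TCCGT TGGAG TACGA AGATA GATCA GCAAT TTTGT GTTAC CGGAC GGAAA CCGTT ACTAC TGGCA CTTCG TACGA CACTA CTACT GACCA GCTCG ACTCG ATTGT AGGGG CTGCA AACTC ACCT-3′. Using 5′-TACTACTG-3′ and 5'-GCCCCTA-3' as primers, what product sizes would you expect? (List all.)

The forward primer TACTACTG matches the top strand at positions 60–67, 84–91.
The reverse primer's reverse complement is TAGGGGC, matching at positions 110–116.
Each forward site pairs with the reverse site to give a product ending at position 116: sizes 57, 33 bp.

57 bp, 33 bp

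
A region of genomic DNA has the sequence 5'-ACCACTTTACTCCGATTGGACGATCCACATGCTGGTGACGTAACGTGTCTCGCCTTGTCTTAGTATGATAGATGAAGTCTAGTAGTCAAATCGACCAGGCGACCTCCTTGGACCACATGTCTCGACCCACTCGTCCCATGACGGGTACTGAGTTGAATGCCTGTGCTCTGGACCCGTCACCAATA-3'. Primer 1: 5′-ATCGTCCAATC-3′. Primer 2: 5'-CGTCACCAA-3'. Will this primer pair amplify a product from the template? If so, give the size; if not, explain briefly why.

No product — the primers' 3' ends point away from each other.

Primer 1 (ATCGTCCAATC) has reverse complement GATTGGACGAT, which matches the top strand at positions 14–24; primer 1 anneals to the top strand there with its 3' end pointing upstream toward position 14.
Primer 2 (CGTCACCAA) matches the top strand directly at positions 175–183; it anneals to the bottom strand with its 3' end pointing downstream toward position 183.
The 3' ends diverge (primer 1 extends toward position 1, primer 2 toward position 185), so the primers never converge on a shared product.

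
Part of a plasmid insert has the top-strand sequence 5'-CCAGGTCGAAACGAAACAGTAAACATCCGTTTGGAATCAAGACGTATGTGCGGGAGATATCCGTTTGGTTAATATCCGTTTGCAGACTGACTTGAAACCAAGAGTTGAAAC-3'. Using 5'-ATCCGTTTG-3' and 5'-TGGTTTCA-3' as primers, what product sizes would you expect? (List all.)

76 bp, 42 bp, 27 bp

The forward primer ATCCGTTTG matches the top strand at positions 25–33, 59–67, 74–82.
The reverse primer's reverse complement is TGAAACCA, matching at positions 93–100.
Each forward site pairs with the reverse site to give a product ending at position 100: sizes 76, 42, 27 bp.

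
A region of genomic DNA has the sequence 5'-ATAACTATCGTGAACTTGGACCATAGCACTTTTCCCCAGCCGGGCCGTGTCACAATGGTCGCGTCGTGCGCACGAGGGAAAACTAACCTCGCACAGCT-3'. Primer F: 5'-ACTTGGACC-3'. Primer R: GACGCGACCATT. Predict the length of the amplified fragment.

52 bp

Scanning the template, ACTTGGACC occurs at positions 14–22; this primer anneals to the bottom strand there with its 3' end pointing downstream.
Taking the reverse complement of GACGCGACCATT gives AATGGTCGCGTC, found at positions 54–65 on the template; the primer anneals here to the top strand with its 3' end pointing upstream.
Product length = (reverse-primer end) − (forward-primer start) + 1 = 65 − 14 + 1 = 52 bp.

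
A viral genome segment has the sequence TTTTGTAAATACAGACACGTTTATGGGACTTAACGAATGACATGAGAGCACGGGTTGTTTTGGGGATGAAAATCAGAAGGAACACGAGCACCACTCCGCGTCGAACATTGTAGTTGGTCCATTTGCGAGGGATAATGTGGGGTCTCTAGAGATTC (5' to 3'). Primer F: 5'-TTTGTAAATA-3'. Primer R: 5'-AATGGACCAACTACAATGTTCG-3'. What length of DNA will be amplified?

122 bp

Forward primer TTTGTAAATA is found on the top strand at positions 2–11.
Reverse complement of the reverse primer: CGAACATTGTAGTTGGTCCATT. This occurs on the top strand at positions 102–123.
The product runs from position 2 to position 123, so its length is 123 − 2 + 1 = 122 bp.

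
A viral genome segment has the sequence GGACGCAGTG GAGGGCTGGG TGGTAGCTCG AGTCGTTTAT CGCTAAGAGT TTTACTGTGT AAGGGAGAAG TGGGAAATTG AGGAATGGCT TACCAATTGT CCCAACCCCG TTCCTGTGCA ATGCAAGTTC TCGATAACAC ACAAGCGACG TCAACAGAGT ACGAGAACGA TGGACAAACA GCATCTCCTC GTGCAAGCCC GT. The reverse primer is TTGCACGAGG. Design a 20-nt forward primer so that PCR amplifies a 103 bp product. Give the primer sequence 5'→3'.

5'-CAATTGTCCCAACCCCGTTC-3'

The reverse primer's reverse complement CCTCGTGCAA matches the template at positions 187–196, so the product ends at position 196.
A 103 bp product then starts at position 196 − 103 + 1 = 94.
The forward primer is identical to the top strand there: CAATTGTCCCAACCCCGTTC.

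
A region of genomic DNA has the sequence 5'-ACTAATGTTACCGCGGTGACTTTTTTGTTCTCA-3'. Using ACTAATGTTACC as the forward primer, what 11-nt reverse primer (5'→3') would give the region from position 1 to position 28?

The product's 3' end on the top strand is position 28.
The reverse primer anneals to the top strand over positions 18–28, i.e. to GACTTTTTTGT.
Its sequence written 5'→3' is the reverse complement: ACAAAAAAGTC.

5'-ACAAAAAAGTC-3'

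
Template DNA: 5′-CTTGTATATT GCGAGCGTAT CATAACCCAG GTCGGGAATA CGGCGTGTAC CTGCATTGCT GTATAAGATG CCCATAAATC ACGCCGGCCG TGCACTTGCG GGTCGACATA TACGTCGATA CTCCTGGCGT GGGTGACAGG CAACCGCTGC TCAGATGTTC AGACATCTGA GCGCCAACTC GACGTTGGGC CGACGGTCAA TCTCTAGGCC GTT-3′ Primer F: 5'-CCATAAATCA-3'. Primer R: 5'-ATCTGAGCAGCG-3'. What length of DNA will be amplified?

Forward primer CCATAAATCA is found on the top strand at positions 72–81.
Taking the reverse complement of ATCTGAGCAGCG gives CGCTGCTCAGAT, found at positions 145–156 on the template; the primer anneals here to the top strand with its 3' end pointing upstream.
The product runs from position 72 to position 156, so its length is 156 − 72 + 1 = 85 bp.

85 bp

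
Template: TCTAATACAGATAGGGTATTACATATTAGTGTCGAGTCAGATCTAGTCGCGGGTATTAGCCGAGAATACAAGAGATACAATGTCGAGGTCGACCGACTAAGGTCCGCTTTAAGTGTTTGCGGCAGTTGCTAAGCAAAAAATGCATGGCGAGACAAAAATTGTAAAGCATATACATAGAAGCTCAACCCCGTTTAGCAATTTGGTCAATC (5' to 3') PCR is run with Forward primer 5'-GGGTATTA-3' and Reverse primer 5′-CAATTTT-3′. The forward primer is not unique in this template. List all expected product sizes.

148 bp, 111 bp

The forward primer GGGTATTA matches the top strand at positions 14–21, 51–58.
The reverse primer's reverse complement is AAAATTG, matching at positions 155–161.
Each forward site pairs with the reverse site to give a product ending at position 161: sizes 148, 111 bp.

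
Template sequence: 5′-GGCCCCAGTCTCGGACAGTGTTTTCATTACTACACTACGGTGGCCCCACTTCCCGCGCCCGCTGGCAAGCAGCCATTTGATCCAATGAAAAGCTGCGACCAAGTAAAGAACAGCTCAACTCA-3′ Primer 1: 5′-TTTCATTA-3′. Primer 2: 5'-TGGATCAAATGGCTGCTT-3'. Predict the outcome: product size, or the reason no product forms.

Yes — a 63 bp product.

Primer 1 (TTTCATTA) matches the top strand at positions 22–29; it acts as a forward primer.
Primer 2's reverse complement is AAGCAGCCATTTGATCCA, matching the top strand at positions 67–84; it acts as a reverse primer.
The 3' ends face each other across positions 22–84, giving a 63 bp product.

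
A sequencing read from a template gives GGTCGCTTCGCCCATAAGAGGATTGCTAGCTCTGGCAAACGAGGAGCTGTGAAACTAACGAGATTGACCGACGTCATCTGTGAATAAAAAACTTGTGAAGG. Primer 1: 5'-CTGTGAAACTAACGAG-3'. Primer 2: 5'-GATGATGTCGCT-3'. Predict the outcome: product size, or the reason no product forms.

No product — primer 2 has no binding site in the template.

Primer 2 (GATGATGTCGCT) does not match the top strand, and its reverse complement AGCGACATCATC does not match either.
With no annealing site for primer 2, no amplification occurs.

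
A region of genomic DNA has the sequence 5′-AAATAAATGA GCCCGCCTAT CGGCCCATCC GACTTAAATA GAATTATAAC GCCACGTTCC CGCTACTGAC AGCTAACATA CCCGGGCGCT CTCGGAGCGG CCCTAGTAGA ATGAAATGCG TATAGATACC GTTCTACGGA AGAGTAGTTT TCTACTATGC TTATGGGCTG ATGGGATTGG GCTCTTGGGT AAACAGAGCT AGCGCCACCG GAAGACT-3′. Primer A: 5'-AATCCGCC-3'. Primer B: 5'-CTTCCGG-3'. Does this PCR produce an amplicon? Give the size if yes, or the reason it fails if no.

No product — primer A has no binding site in the template.

Primer A (AATCCGCC) does not match the top strand, and its reverse complement GGCGGATT does not match either.
With no annealing site for primer A, no amplification occurs.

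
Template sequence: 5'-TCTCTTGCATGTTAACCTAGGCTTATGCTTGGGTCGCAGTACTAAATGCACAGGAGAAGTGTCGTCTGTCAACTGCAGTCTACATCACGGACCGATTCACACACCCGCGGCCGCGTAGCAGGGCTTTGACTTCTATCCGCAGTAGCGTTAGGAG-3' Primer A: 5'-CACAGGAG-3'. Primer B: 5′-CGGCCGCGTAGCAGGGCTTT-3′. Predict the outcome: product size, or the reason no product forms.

No product — both primers anneal to the same strand and extend in the same direction.

Primer A (CACAGGAG) matches the top strand at positions 49–56 (3' end points downstream).
Primer B (CGGCCGCGTAGCAGGGCTTT) also matches the top strand directly, at positions 108–127 — its reverse complement AAAGCCCTGCTACGCGGCCG is not present.
Both primers anneal to the bottom strand with 3' ends pointing the same way, so neither can prime synthesis back toward the other.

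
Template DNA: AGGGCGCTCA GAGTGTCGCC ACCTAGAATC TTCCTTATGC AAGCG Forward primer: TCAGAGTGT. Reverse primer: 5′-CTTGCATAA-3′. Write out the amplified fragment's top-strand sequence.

5'-TCAGAGTGTCGCCACCTAGAATCTTCCTTATGCAAG-3'

Forward primer TCAGAGTGT is found on the top strand at positions 8–16.
Reverse complement of the reverse primer: TTATGCAAG. This occurs on the top strand at positions 35–43.
The product is the template from position 8 through 43 (36 bp).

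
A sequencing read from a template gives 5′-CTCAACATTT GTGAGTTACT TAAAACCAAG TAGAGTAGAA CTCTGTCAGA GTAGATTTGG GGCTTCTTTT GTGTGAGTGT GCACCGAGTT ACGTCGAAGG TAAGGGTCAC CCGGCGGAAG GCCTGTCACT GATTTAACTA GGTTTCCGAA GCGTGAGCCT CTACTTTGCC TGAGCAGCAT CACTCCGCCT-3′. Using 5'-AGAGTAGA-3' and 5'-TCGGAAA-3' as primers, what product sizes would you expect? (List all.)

The forward primer AGAGTAGA matches the top strand at positions 32–39, 48–55.
The reverse primer's reverse complement is TTTCCGA, matching at positions 143–149.
Each forward site pairs with the reverse site to give a product ending at position 149: sizes 118, 102 bp.

118 bp, 102 bp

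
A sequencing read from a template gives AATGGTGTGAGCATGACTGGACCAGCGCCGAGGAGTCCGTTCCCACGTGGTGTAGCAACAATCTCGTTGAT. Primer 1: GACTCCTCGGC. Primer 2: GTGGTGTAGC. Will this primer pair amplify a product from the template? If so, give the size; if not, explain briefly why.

Primer 1 (GACTCCTCGGC) has reverse complement GCCGAGGAGTC, which matches the top strand at positions 27–37; primer 1 anneals to the top strand there with its 3' end pointing upstream toward position 27.
Primer 2 (GTGGTGTAGC) matches the top strand directly at positions 47–56; it anneals to the bottom strand with its 3' end pointing downstream toward position 56.
The 3' ends diverge (primer 1 extends toward position 1, primer 2 toward position 71), so the primers never converge on a shared product.

No product — the primers' 3' ends point away from each other.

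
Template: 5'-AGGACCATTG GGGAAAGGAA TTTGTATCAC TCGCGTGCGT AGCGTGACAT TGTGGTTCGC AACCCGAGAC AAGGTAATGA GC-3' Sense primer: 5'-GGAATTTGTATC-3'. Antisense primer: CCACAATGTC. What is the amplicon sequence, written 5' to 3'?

The forward primer matches the template at positions 17–28.
The reverse primer's reverse complement is GACATTGTGG, which matches the template at positions 46–55.
The product is the template from position 17 through 55 (39 bp).

5'-GGAATTTGTATCACTCGCGTGCGTAGCGTGACATTGTGG-3'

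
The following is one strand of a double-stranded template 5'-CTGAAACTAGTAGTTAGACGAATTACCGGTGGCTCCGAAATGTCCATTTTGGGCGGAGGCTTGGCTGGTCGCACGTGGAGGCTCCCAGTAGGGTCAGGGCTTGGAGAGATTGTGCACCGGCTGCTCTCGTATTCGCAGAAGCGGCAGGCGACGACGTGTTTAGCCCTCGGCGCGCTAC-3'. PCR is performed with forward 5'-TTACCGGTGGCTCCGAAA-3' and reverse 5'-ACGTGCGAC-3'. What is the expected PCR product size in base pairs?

54 bp

Scanning the template, TTACCGGTGGCTCCGAAA occurs at positions 23–40; this primer anneals to the bottom strand there with its 3' end pointing downstream.
Reverse complement of the reverse primer: GTCGCACGT. This occurs on the top strand at positions 68–76.
Amplicon spans positions 23–76: 54 bp.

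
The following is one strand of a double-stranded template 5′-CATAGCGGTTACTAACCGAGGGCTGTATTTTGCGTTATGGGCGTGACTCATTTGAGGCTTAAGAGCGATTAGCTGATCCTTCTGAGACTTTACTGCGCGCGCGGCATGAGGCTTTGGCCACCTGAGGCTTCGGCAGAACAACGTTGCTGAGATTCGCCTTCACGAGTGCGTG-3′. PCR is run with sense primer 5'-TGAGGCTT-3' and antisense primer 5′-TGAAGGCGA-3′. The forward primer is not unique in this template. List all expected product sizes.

110 bp, 56 bp, 40 bp

The forward primer TGAGGCTT matches the top strand at positions 53–60, 107–114, 123–130.
The reverse primer's reverse complement is TCGCCTTCA, matching at positions 154–162.
Each forward site pairs with the reverse site to give a product ending at position 162: sizes 110, 56, 40 bp.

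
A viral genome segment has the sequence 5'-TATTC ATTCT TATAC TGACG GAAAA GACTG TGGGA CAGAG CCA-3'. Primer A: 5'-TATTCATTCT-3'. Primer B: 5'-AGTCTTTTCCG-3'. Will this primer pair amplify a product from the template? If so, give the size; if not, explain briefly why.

Primer A (TATTCATTCT) matches the top strand at positions 1–10; it acts as a forward primer.
Primer B's reverse complement is CGGAAAAGACT, matching the top strand at positions 19–29; it acts as a reverse primer.
The 3' ends face each other across positions 1–29, giving a 29 bp product.

Yes — a 29 bp product.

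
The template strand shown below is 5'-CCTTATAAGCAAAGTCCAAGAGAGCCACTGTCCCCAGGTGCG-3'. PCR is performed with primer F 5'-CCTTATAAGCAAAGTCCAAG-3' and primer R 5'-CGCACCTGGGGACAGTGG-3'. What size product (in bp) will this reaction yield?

42 bp

Forward primer CCTTATAAGCAAAGTCCAAG is found on the top strand at positions 1–20.
Taking the reverse complement of CGCACCTGGGGACAGTGG gives CCACTGTCCCCAGGTGCG, found at positions 25–42 on the template; the primer anneals here to the top strand with its 3' end pointing upstream.
Product length = (reverse-primer end) − (forward-primer start) + 1 = 42 − 1 + 1 = 42 bp.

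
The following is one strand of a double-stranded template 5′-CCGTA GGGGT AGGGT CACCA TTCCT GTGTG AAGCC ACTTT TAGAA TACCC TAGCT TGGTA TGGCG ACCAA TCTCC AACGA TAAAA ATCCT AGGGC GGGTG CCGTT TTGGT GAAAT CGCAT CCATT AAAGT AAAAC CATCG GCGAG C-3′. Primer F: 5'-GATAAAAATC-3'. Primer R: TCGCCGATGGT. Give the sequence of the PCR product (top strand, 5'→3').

Forward primer GATAAAAATC is found on the top strand at positions 79–88.
The reverse primer's reverse complement is ACCATCGGCGA, which matches the template at positions 134–144.
The product is the template from position 79 through 144 (66 bp).

5'-GATAAAAATCCTAGGGCGGGTGCCGTTTTGGTGAAATCGCATCCATTAAAGTAAAACCATCGGCGA-3'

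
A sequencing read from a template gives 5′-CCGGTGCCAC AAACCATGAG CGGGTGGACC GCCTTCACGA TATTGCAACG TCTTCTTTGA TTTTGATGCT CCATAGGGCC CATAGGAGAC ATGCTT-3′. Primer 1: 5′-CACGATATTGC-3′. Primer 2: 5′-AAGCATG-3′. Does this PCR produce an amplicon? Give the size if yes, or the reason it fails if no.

Primer 1 (CACGATATTGC) matches the top strand at positions 36–46; it acts as a forward primer.
Primer 2's reverse complement is CATGCTT, matching the top strand at positions 90–96; it acts as a reverse primer.
The 3' ends face each other across positions 36–96, giving a 61 bp product.

Yes — a 61 bp product.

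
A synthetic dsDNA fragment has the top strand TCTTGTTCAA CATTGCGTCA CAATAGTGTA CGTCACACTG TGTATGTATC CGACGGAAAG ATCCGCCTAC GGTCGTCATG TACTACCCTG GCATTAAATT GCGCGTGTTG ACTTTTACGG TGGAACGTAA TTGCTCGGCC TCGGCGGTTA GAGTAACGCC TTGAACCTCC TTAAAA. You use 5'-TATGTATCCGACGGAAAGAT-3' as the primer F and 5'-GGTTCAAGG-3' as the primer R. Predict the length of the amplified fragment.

Forward primer TATGTATCCGACGGAAAGAT is found on the top strand at positions 43–62.
Taking the reverse complement of GGTTCAAGG gives CCTTGAACC, found at positions 159–167 on the template; the primer anneals here to the top strand with its 3' end pointing upstream.
Product length = (reverse-primer end) − (forward-primer start) + 1 = 167 − 43 + 1 = 125 bp.

125 bp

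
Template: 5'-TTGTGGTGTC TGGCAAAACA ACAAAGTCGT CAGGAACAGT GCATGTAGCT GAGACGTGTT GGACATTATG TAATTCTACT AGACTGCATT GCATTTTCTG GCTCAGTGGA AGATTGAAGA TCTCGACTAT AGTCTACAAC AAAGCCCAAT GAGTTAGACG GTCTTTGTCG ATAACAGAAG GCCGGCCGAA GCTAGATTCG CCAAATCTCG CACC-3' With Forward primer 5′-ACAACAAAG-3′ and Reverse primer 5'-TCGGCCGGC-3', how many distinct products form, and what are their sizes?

Two products: 172 bp, 54 bp

The forward primer ACAACAAAG matches the top strand at positions 18–26, 136–144.
The reverse primer's reverse complement is GCCGGCCGA, matching at positions 181–189.
Each forward site pairs with the reverse site to give a product ending at position 189: sizes 172, 54 bp.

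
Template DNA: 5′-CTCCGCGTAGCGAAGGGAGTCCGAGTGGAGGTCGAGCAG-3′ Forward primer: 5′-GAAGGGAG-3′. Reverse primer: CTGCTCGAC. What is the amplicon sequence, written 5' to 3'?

5'-GAAGGGAGTCCGAGTGGAGGTCGAGCAG-3'

Scanning the template, GAAGGGAG occurs at positions 12–19; this primer anneals to the bottom strand there with its 3' end pointing downstream.
The reverse primer's reverse complement is GTCGAGCAG, which matches the template at positions 31–39.
The product is the template from position 12 through 39 (28 bp).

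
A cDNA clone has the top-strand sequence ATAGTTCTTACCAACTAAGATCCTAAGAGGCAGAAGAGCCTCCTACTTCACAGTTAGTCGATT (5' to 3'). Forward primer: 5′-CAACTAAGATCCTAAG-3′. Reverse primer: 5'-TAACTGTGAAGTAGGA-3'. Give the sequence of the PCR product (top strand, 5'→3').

Scanning the template, CAACTAAGATCCTAAG occurs at positions 12–27; this primer anneals to the bottom strand there with its 3' end pointing downstream.
Taking the reverse complement of TAACTGTGAAGTAGGA gives TCCTACTTCACAGTTA, found at positions 41–56 on the template; the primer anneals here to the top strand with its 3' end pointing upstream.
The product is the template from position 12 through 56 (45 bp).

5'-CAACTAAGATCCTAAGAGGCAGAAGAGCCTCCTACTTCACAGTTA-3'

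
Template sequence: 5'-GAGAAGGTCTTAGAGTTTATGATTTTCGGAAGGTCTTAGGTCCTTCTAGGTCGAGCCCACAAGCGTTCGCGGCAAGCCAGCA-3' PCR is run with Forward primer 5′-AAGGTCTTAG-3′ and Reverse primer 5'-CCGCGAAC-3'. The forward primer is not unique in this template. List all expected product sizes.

The forward primer AAGGTCTTAG matches the top strand at positions 4–13, 30–39.
The reverse primer's reverse complement is GTTCGCGG, matching at positions 65–72.
Each forward site pairs with the reverse site to give a product ending at position 72: sizes 69, 43 bp.

69 bp, 43 bp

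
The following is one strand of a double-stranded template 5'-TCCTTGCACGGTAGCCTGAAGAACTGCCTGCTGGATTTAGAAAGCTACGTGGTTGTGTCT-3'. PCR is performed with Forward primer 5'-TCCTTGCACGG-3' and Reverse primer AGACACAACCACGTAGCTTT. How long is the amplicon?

60 bp

Scanning the template, TCCTTGCACGG occurs at positions 1–11; this primer anneals to the bottom strand there with its 3' end pointing downstream.
Taking the reverse complement of AGACACAACCACGTAGCTTT gives AAAGCTACGTGGTTGTGTCT, found at positions 41–60 on the template; the primer anneals here to the top strand with its 3' end pointing upstream.
The product runs from position 1 to position 60, so its length is 60 − 1 + 1 = 60 bp.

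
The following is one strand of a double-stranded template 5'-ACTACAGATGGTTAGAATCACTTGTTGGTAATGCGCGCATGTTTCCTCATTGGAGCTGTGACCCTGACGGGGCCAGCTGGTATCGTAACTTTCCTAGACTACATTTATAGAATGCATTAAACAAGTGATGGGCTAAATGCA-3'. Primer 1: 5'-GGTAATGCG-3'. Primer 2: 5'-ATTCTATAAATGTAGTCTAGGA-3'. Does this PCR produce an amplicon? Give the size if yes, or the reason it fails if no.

Primer 1 (GGTAATGCG) matches the top strand at positions 27–35; it acts as a forward primer.
Primer 2's reverse complement is TCCTAGACTACATTTATAGAAT, matching the top strand at positions 92–113; it acts as a reverse primer.
The 3' ends face each other across positions 27–113, giving an 87 bp product.

Yes — an 87 bp product.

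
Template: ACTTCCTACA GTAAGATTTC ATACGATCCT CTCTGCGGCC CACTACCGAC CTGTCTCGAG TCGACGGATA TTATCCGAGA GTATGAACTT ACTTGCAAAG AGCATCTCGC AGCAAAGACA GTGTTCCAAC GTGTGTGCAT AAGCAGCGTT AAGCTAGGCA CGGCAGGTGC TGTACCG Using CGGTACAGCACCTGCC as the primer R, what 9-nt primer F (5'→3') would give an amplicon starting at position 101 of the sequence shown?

5'-AGCATCTCG-3'

The reverse primer's reverse complement GGCAGGTGCTGTACCG matches the template at positions 162–177; the product starts at position 101.
The forward primer is identical to the top strand over positions 101–109: AGCATCTCG.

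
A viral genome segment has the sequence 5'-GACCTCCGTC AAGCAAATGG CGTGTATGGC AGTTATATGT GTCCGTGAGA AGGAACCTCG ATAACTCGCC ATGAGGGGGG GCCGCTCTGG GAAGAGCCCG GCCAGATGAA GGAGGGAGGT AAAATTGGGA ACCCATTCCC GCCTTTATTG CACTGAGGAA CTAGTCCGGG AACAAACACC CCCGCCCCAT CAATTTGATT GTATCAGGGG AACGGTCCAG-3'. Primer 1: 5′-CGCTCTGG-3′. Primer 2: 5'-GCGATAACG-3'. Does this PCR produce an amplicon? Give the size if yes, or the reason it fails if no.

Primer 2 (GCGATAACG) does not match the top strand, and its reverse complement CGTTATCGC does not match either.
With no annealing site for primer 2, no amplification occurs.

No product — primer 2 has no binding site in the template.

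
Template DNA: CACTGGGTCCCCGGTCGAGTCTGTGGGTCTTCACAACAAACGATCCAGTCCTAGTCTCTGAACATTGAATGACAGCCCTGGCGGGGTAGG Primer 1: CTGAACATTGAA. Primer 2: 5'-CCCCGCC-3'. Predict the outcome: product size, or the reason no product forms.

Yes — a 29 bp product.

Primer 1 (CTGAACATTGAA) matches the top strand at positions 58–69; it acts as a forward primer.
Primer 2's reverse complement is GGCGGGG, matching the top strand at positions 80–86; it acts as a reverse primer.
The 3' ends face each other across positions 58–86, giving a 29 bp product.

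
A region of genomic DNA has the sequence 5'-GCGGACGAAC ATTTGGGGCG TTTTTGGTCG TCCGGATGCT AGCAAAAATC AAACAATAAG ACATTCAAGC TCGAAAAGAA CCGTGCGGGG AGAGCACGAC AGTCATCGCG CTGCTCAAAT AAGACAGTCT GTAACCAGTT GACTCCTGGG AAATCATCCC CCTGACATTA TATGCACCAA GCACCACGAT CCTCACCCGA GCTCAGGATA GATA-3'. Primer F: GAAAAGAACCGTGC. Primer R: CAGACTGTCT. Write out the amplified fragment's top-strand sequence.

5'-GAAAAGAACCGTGCGGGGAGAGCACGACAGTCATCGCGCTGCTCAAATAAGACAGTCTG-3'

The forward primer matches the template at positions 73–86.
Taking the reverse complement of CAGACTGTCT gives AGACAGTCTG, found at positions 122–131 on the template; the primer anneals here to the top strand with its 3' end pointing upstream.
The product is the template from position 73 through 131 (59 bp).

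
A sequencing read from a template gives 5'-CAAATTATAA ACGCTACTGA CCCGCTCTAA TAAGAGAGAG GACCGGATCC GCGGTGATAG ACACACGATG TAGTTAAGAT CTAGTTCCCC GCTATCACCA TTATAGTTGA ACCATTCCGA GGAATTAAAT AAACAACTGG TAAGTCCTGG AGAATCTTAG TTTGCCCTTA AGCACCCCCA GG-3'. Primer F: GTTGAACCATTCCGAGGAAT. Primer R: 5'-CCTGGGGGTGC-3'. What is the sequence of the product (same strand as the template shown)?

The forward primer matches the template at positions 106–125.
The reverse primer's reverse complement is GCACCCCCAGG, which matches the template at positions 172–182.
The product is the template from position 106 through 182 (77 bp).

5'-GTTGAACCATTCCGAGGAATTAAATAAACAACTGGTAAGTCCTGGAGAATCTTAGTTTGCCCTTAAGCACCCCCAGG-3'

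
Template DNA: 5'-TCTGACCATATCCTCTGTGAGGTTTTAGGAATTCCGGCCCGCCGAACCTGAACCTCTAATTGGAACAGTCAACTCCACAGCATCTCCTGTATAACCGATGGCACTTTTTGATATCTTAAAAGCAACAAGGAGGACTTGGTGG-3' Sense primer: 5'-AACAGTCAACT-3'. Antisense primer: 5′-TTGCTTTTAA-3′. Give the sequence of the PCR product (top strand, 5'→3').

Scanning the template, AACAGTCAACT occurs at positions 64–74; this primer anneals to the bottom strand there with its 3' end pointing downstream.
Reverse complement of the reverse primer: TTAAAAGCAA. This occurs on the top strand at positions 116–125.
The product is the template from position 64 through 125 (62 bp).

5'-AACAGTCAACTCCACAGCATCTCCTGTATAACCGATGGCACTTTTTGATATCTTAAAAGCAA-3'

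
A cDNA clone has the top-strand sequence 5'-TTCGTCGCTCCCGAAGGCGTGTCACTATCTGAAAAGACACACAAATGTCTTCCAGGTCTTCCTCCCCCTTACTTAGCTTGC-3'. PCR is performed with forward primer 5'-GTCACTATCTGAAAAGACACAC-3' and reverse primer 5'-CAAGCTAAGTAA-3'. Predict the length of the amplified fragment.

60 bp

Forward primer GTCACTATCTGAAAAGACACAC is found on the top strand at positions 21–42.
Taking the reverse complement of CAAGCTAAGTAA gives TTACTTAGCTTG, found at positions 69–80 on the template; the primer anneals here to the top strand with its 3' end pointing upstream.
The product runs from position 21 to position 80, so its length is 80 − 21 + 1 = 60 bp.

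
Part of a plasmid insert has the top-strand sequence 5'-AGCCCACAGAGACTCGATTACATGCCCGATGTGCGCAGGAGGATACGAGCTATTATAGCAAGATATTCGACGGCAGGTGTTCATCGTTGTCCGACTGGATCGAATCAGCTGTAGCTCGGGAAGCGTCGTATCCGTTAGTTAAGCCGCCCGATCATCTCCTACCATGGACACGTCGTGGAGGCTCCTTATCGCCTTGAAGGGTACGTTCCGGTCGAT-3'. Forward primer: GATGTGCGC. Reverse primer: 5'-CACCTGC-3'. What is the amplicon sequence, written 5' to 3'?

5'-GATGTGCGCAGGAGGATACGAGCTATTATAGCAAGATATTCGACGGCAGGTG-3'

Forward primer GATGTGCGC is found on the top strand at positions 28–36.
Taking the reverse complement of CACCTGC gives GCAGGTG, found at positions 73–79 on the template; the primer anneals here to the top strand with its 3' end pointing upstream.
The product is the template from position 28 through 79 (52 bp).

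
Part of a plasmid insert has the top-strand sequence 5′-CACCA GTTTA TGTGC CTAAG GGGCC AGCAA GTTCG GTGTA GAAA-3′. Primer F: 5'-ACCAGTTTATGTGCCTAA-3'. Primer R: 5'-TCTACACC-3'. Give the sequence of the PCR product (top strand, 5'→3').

5'-ACCAGTTTATGTGCCTAAGGGGCCAGCAAGTTCGGTGTAGA-3'

Forward primer ACCAGTTTATGTGCCTAA is found on the top strand at positions 2–19.
Taking the reverse complement of TCTACACC gives GGTGTAGA, found at positions 35–42 on the template; the primer anneals here to the top strand with its 3' end pointing upstream.
The product is the template from position 2 through 42 (41 bp).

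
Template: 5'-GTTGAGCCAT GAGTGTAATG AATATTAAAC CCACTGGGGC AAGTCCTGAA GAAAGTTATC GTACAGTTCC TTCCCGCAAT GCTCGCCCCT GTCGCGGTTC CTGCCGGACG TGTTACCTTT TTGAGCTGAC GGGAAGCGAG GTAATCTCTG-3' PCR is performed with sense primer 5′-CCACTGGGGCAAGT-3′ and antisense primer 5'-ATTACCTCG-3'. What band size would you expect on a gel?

115 bp

Scanning the template, CCACTGGGGCAAGT occurs at positions 31–44; this primer anneals to the bottom strand there with its 3' end pointing downstream.
Taking the reverse complement of ATTACCTCG gives CGAGGTAAT, found at positions 137–145 on the template; the primer anneals here to the top strand with its 3' end pointing upstream.
Product length = (reverse-primer end) − (forward-primer start) + 1 = 145 − 31 + 1 = 115 bp.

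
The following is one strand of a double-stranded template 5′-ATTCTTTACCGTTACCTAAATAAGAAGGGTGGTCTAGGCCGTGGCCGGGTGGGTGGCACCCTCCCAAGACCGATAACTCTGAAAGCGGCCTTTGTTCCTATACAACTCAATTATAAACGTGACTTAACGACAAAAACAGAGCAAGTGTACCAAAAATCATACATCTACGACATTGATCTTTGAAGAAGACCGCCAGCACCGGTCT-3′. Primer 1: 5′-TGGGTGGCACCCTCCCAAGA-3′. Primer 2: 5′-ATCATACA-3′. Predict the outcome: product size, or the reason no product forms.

No product — both primers anneal to the same strand and extend in the same direction.

Primer 1 (TGGGTGGCACCCTCCCAAGA) matches the top strand at positions 50–69 (3' end points downstream).
Primer 2 (ATCATACA) also matches the top strand directly, at positions 156–163 — its reverse complement TGTATGAT is not present.
Both primers anneal to the bottom strand with 3' ends pointing the same way, so neither can prime synthesis back toward the other.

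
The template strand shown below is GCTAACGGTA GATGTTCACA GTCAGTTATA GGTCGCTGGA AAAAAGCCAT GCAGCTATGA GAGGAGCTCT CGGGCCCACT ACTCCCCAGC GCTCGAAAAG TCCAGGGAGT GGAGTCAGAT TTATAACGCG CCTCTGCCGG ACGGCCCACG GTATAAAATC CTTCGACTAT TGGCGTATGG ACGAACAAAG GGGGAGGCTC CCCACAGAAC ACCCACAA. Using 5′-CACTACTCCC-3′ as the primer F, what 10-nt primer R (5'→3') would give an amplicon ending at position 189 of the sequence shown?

5'-TTTGTTCGTC-3'

The forward primer binds at positions 77–86; the product's 3' end on the top strand is position 189.
The reverse primer anneals to the top strand over positions 180–189, i.e. to GACGAACAAA.
Its sequence written 5'→3' is the reverse complement: TTTGTTCGTC.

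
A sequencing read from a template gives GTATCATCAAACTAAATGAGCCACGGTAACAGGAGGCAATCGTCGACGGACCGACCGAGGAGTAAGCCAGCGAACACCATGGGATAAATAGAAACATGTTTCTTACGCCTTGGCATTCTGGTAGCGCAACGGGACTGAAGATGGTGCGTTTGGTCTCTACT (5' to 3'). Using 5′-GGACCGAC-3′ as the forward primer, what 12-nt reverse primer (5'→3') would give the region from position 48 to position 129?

5'-TTGCGCTACCAG-3'

The product's 3' end on the top strand is position 129.
The reverse primer anneals to the top strand over positions 118–129, i.e. to CTGGTAGCGCAA.
Its sequence written 5'→3' is the reverse complement: TTGCGCTACCAG.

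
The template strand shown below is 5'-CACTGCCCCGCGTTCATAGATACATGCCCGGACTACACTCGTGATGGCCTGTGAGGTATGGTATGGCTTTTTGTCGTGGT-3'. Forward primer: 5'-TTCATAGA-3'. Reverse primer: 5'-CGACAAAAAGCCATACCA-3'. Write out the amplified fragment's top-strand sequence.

Scanning the template, TTCATAGA occurs at positions 13–20; this primer anneals to the bottom strand there with its 3' end pointing downstream.
Taking the reverse complement of CGACAAAAAGCCATACCA gives TGGTATGGCTTTTTGTCG, found at positions 59–76 on the template; the primer anneals here to the top strand with its 3' end pointing upstream.
The product is the template from position 13 through 76 (64 bp).

5'-TTCATAGATACATGCCCGGACTACACTCGTGATGGCCTGTGAGGTATGGTATGGCTTTTTGTCG-3'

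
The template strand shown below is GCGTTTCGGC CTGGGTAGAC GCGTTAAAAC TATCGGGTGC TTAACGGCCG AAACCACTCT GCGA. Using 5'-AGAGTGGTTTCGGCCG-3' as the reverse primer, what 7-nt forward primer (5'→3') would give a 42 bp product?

5'-ACGCGTT-3'

The reverse primer's reverse complement CGGCCGAAACCACTCT matches the template at positions 45–60, so the product ends at position 60.
A 42 bp product then starts at position 60 − 42 + 1 = 19.
The forward primer is identical to the top strand there: ACGCGTT.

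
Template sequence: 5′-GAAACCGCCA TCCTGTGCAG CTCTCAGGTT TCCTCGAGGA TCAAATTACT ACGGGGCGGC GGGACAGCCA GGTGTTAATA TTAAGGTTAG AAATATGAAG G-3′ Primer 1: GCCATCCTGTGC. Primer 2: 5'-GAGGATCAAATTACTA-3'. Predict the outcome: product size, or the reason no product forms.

Primer 1 (GCCATCCTGTGC) matches the top strand at positions 7–18 (3' end points downstream).
Primer 2 (GAGGATCAAATTACTA) also matches the top strand directly, at positions 36–51 — its reverse complement TAGTAATTTGATCCTC is not present.
Both primers anneal to the bottom strand with 3' ends pointing the same way, so neither can prime synthesis back toward the other.

No product — both primers anneal to the same strand and extend in the same direction.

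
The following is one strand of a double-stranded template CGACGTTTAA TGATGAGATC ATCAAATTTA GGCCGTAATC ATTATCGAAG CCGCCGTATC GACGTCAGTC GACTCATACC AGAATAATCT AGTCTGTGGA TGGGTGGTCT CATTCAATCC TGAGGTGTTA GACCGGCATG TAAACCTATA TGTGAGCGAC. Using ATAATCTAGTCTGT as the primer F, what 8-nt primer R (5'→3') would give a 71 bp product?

The forward primer binds at positions 84–97, so a 71 bp product ends at position 84 + 71 − 1 = 154.
The reverse primer anneals to the top strand over positions 147–154, i.e. to TATATGTG.
Its sequence written 5'→3' is the reverse complement: CACATATA.

5'-CACATATA-3'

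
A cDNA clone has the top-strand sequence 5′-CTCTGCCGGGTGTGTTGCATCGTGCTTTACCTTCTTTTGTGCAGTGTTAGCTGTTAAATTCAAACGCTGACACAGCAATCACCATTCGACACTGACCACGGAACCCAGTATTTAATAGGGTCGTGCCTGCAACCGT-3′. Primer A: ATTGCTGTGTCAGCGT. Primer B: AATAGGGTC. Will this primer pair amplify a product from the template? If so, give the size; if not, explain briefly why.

No product — the primers' 3' ends point away from each other.

Primer A (ATTGCTGTGTCAGCGT) has reverse complement ACGCTGACACAGCAAT, which matches the top strand at positions 64–79; primer A anneals to the top strand there with its 3' end pointing upstream toward position 64.
Primer B (AATAGGGTC) matches the top strand directly at positions 114–122; it anneals to the bottom strand with its 3' end pointing downstream toward position 122.
The 3' ends diverge (primer A extends toward position 1, primer B toward position 136), so the primers never converge on a shared product.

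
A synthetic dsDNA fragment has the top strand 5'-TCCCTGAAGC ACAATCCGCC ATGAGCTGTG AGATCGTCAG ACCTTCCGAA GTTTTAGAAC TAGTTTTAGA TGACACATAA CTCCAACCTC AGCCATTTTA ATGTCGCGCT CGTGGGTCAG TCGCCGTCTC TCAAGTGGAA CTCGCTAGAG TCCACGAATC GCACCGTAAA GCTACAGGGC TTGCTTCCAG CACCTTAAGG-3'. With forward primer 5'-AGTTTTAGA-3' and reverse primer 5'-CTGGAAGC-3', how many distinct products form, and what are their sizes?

Two products: 141 bp, 129 bp

The forward primer AGTTTTAGA matches the top strand at positions 50–58, 62–70.
The reverse primer's reverse complement is GCTTCCAG, matching at positions 183–190.
Each forward site pairs with the reverse site to give a product ending at position 190: sizes 141, 129 bp.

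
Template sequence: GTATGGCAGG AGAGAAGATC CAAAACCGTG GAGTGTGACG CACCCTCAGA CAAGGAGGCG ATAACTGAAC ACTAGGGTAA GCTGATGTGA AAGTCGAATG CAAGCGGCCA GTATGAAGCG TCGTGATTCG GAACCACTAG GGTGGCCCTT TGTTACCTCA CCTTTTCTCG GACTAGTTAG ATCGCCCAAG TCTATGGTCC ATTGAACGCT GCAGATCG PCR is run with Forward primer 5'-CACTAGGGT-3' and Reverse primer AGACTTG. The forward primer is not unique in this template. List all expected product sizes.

124 bp, 59 bp

The forward primer CACTAGGGT matches the top strand at positions 70–78, 135–143.
The reverse primer's reverse complement is CAAGTCT, matching at positions 187–193.
Each forward site pairs with the reverse site to give a product ending at position 193: sizes 124, 59 bp.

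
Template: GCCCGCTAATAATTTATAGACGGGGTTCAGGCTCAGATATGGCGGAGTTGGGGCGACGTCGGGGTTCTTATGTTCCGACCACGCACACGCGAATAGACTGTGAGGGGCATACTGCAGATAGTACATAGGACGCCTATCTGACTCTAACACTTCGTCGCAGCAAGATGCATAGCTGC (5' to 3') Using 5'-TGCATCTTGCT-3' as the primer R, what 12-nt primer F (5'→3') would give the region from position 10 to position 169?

5'-TAATTTATAGAC-3'

The reverse primer's reverse complement AGCAAGATGCA matches the template at positions 159–169; the product starts at position 10.
The forward primer is identical to the top strand over positions 10–21: TAATTTATAGAC.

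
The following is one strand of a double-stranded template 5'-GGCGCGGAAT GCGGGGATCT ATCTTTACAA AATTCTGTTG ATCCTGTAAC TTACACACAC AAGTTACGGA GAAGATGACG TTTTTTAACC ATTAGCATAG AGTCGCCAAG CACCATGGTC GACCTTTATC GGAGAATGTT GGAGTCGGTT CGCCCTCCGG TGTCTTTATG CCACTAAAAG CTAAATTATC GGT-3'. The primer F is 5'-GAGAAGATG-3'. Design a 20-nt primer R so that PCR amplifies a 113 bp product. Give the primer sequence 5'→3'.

The forward primer binds at positions 69–77, so a 113 bp product ends at position 69 + 113 − 1 = 181.
The reverse primer anneals to the top strand over positions 162–181, i.e. to GTCTTTATGCCACTAAAAGC.
Its sequence written 5'→3' is the reverse complement: GCTTTTAGTGGCATAAAGAC.

5'-GCTTTTAGTGGCATAAAGAC-3'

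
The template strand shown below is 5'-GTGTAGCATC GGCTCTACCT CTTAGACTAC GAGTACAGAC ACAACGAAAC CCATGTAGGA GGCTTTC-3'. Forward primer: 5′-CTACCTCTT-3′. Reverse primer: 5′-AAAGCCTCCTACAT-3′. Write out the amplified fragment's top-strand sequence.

The forward primer matches the template at positions 15–23.
Reverse complement of the reverse primer: ATGTAGGAGGCTTT. This occurs on the top strand at positions 53–66.
The product is the template from position 15 through 66 (52 bp).

5'-CTACCTCTTAGACTACGAGTACAGACACAACGAAACCCATGTAGGAGGCTTT-3'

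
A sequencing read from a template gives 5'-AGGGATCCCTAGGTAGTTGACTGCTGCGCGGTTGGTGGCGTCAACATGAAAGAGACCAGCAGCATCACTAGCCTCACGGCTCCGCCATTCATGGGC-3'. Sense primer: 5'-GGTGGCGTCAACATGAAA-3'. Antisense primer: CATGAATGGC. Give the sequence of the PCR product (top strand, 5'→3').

5'-GGTGGCGTCAACATGAAAGAGACCAGCAGCATCACTAGCCTCACGGCTCCGCCATTCATG-3'

The forward primer matches the template at positions 34–51.
The reverse primer's reverse complement is GCCATTCATG, which matches the template at positions 84–93.
The product is the template from position 34 through 93 (60 bp).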